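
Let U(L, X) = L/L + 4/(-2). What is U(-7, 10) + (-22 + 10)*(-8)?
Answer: 95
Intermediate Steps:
U(L, X) = -1 (U(L, X) = 1 + 4*(-½) = 1 - 2 = -1)
U(-7, 10) + (-22 + 10)*(-8) = -1 + (-22 + 10)*(-8) = -1 - 12*(-8) = -1 + 96 = 95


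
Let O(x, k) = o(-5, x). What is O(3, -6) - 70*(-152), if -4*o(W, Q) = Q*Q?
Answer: 42551/4 ≈ 10638.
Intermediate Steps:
o(W, Q) = -Q²/4 (o(W, Q) = -Q*Q/4 = -Q²/4)
O(x, k) = -x²/4
O(3, -6) - 70*(-152) = -¼*3² - 70*(-152) = -¼*9 + 10640 = -9/4 + 10640 = 42551/4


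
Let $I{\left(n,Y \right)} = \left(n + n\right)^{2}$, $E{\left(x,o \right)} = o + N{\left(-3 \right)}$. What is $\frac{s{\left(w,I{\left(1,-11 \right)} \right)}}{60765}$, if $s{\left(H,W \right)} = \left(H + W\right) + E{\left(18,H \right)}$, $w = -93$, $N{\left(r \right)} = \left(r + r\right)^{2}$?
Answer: $- \frac{146}{60765} \approx -0.0024027$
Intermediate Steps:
$N{\left(r \right)} = 4 r^{2}$ ($N{\left(r \right)} = \left(2 r\right)^{2} = 4 r^{2}$)
$E{\left(x,o \right)} = 36 + o$ ($E{\left(x,o \right)} = o + 4 \left(-3\right)^{2} = o + 4 \cdot 9 = o + 36 = 36 + o$)
$I{\left(n,Y \right)} = 4 n^{2}$ ($I{\left(n,Y \right)} = \left(2 n\right)^{2} = 4 n^{2}$)
$s{\left(H,W \right)} = 36 + W + 2 H$ ($s{\left(H,W \right)} = \left(H + W\right) + \left(36 + H\right) = 36 + W + 2 H$)
$\frac{s{\left(w,I{\left(1,-11 \right)} \right)}}{60765} = \frac{36 + 4 \cdot 1^{2} + 2 \left(-93\right)}{60765} = \left(36 + 4 \cdot 1 - 186\right) \frac{1}{60765} = \left(36 + 4 - 186\right) \frac{1}{60765} = \left(-146\right) \frac{1}{60765} = - \frac{146}{60765}$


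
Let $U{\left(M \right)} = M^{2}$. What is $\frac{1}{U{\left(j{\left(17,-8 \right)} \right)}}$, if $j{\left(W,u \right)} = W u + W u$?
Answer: $\frac{1}{73984} \approx 1.3516 \cdot 10^{-5}$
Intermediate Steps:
$j{\left(W,u \right)} = 2 W u$
$\frac{1}{U{\left(j{\left(17,-8 \right)} \right)}} = \frac{1}{\left(2 \cdot 17 \left(-8\right)\right)^{2}} = \frac{1}{\left(-272\right)^{2}} = \frac{1}{73984}$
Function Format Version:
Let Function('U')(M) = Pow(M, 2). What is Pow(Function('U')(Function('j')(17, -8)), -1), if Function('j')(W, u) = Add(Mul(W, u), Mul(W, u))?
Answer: Rational(1, 73984) ≈ 1.3516e-5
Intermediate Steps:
Function('j')(W, u) = Mul(2, W, u)
Pow(Function('U')(Function('j')(17, -8)), -1) = Pow(Pow(Mul(2, 17, -8), 2), -1) = Pow(Pow(-272, 2), -1) = Pow(73984, -1) = Rational(1, 73984)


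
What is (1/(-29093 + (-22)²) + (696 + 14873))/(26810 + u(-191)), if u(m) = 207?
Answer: 445413520/772929353 ≈ 0.57627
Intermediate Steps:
(1/(-29093 + (-22)²) + (696 + 14873))/(26810 + u(-191)) = (1/(-29093 + (-22)²) + (696 + 14873))/(26810 + 207) = (1/(-29093 + 484) + 15569)/27017 = (1/(-28609) + 15569)*(1/27017) = (-1/28609 + 15569)*(1/27017) = (445413520/28609)*(1/27017) = 445413520/772929353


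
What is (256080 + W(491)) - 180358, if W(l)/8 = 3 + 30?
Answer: 75986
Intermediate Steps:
W(l) = 264 (W(l) = 8*(3 + 30) = 8*33 = 264)
(256080 + W(491)) - 180358 = (256080 + 264) - 180358 = 256344 - 180358 = 75986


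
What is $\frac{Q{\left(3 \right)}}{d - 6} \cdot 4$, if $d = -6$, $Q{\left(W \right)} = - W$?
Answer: $1$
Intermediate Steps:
$\frac{Q{\left(3 \right)}}{d - 6} \cdot 4 = \frac{\left(-1\right) 3}{-6 - 6} \cdot 4 = \frac{1}{-12} \left(-3\right) 4 = \left(- \frac{1}{12}\right) \left(-3\right) 4 = \frac{1}{4} \cdot 4 = 1$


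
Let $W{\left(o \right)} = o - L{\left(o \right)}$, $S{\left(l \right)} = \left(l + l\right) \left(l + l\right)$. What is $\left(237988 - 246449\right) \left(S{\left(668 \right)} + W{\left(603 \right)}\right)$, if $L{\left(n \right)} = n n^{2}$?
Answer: $1840019829608$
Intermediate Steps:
$L{\left(n \right)} = n^{3}$
$S{\left(l \right)} = 4 l^{2}$ ($S{\left(l \right)} = 2 l 2 l = 4 l^{2}$)
$W{\left(o \right)} = o - o^{3}$
$\left(237988 - 246449\right) \left(S{\left(668 \right)} + W{\left(603 \right)}\right) = \left(237988 - 246449\right) \left(4 \cdot 668^{2} + \left(603 - 603^{3}\right)\right) = - 8461 \left(4 \cdot 446224 + \left(603 - 219256227\right)\right) = - 8461 \left(1784896 + \left(603 - 219256227\right)\right) = - 8461 \left(1784896 - 219255624\right) = \left(-8461\right) \left(-217470728\right) = 1840019829608$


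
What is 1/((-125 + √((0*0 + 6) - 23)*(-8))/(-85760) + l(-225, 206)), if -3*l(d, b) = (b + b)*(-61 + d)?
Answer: 2599884558969600/102116536240312572817 - 6174720*I*√17/102116536240312572817 ≈ 2.546e-5 - 2.4931e-13*I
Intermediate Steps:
l(d, b) = -2*b*(-61 + d)/3 (l(d, b) = -(b + b)*(-61 + d)/3 = -2*b*(-61 + d)/3)
1/((-125 + √((0*0 + 6) - 23)*(-8))/(-85760) + l(-225, 206)) = 1/((-125 + √((0*0 + 6) - 23)*(-8))/(-85760) + (⅔)*206*(61 - 1*(-225))) = 1/((-125 + √((0 + 6) - 23)*(-8))*(-1/85760) + (⅔)*206*(61 + 225)) = 1/((-125 + √(6 - 23)*(-8))*(-1/85760) + (⅔)*206*286) = 1/((-125 + √(-17)*(-8))*(-1/85760) + 117832/3) = 1/((-125 + (I*√17)*(-8))*(-1/85760) + 117832/3) = 1/((-125 - 8*I*√17)*(-1/85760) + 117832/3) = 1/((25/17152 + I*√17/10720) + 117832/3) = 1/(2021054539/51456 + I*√17/10720)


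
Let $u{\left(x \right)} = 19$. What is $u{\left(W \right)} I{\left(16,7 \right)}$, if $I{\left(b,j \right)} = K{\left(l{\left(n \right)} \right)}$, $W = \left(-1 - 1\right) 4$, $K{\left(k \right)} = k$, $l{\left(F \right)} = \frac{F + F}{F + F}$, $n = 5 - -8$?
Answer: $19$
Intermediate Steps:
$n = 13$ ($n = 5 + 8 = 13$)
$l{\left(F \right)} = 1$ ($l{\left(F \right)} = \frac{2 F}{2 F} = 2 F \frac{1}{2 F} = 1$)
$W = -8$ ($W = \left(-2\right) 4 = -8$)
$I{\left(b,j \right)} = 1$
$u{\left(W \right)} I{\left(16,7 \right)} = 19 \cdot 1 = 19$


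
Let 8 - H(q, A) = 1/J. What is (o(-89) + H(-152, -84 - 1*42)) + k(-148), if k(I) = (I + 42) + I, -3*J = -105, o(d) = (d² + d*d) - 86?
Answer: 542849/35 ≈ 15510.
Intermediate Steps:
o(d) = -86 + 2*d² (o(d) = (d² + d²) - 86 = 2*d² - 86 = -86 + 2*d²)
J = 35 (J = -⅓*(-105) = 35)
k(I) = 42 + 2*I (k(I) = (42 + I) + I = 42 + 2*I)
H(q, A) = 279/35 (H(q, A) = 8 - 1/35 = 279/35)
(o(-89) + H(-152, -84 - 1*42)) + k(-148) = ((-86 + 2*(-89)²) + 279/35) + (42 + 2*(-148)) = ((-86 + 2*7921) + 279/35) + (42 - 296) = ((-86 + 15842) + 279/35) - 254 = (15756 + 279/35) - 254 = 551739/35 - 254 = 542849/35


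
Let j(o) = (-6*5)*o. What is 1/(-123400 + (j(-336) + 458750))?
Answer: 1/345430 ≈ 2.8949e-6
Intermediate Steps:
j(o) = -30*o
1/(-123400 + (j(-336) + 458750)) = 1/(-123400 + (-30*(-336) + 458750)) = 1/(-123400 + (10080 + 458750)) = 1/(-123400 + 468830) = 1/345430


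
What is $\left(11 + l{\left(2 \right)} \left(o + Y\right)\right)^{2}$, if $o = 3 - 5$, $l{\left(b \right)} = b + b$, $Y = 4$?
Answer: $361$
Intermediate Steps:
$l{\left(b \right)} = 2 b$
$o = -2$
$\left(11 + l{\left(2 \right)} \left(o + Y\right)\right)^{2} = \left(11 + 2 \cdot 2 \left(-2 + 4\right)\right)^{2} = \left(11 + 4 \cdot 2\right)^{2} = \left(11 + 8\right)^{2} = 19^{2} = 361$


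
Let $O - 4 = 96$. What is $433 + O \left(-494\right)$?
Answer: $-48967$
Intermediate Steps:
$O = 100$ ($O = 4 + 96 = 100$)
$433 + O \left(-494\right) = 433 + 100 \left(-494\right) = 433 - 49400 = -48967$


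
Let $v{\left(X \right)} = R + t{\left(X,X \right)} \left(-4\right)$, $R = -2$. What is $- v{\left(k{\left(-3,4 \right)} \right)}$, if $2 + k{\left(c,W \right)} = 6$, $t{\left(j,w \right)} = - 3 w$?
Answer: $-46$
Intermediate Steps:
$k{\left(c,W \right)} = 4$ ($k{\left(c,W \right)} = -2 + 6 = 4$)
$v{\left(X \right)} = -2 + 12 X$ ($v{\left(X \right)} = -2 + - 3 X \left(-4\right) = -2 + 12 X$)
$- v{\left(k{\left(-3,4 \right)} \right)} = - (-2 + 12 \cdot 4) = - (-2 + 48) = \left(-1\right) 46 = -46$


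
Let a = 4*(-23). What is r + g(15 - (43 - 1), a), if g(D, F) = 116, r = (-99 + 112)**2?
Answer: 285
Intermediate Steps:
a = -92
r = 169 (r = 13**2 = 169)
r + g(15 - (43 - 1), a) = 169 + 116 = 285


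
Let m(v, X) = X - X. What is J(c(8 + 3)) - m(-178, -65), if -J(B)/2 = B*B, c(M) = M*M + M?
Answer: -34848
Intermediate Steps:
m(v, X) = 0
c(M) = M + M**2 (c(M) = M**2 + M = M + M**2)
J(B) = -2*B**2 (J(B) = -2*B*B = -2*B**2)
J(c(8 + 3)) - m(-178, -65) = -2*(1 + (8 + 3))**2*(8 + 3)**2 - 1*0 = -2*121*(1 + 11)**2 + 0 = -2*(11*12)**2 + 0 = -2*132**2 + 0 = -2*17424 + 0 = -34848 + 0 = -34848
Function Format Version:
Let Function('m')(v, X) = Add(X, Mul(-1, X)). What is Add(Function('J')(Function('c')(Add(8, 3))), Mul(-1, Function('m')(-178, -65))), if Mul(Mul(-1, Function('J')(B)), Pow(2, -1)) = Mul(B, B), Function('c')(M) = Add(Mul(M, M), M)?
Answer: -34848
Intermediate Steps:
Function('m')(v, X) = 0
Function('c')(M) = Add(M, Pow(M, 2)) (Function('c')(M) = Add(Pow(M, 2), M) = Add(M, Pow(M, 2)))
Function('J')(B) = Mul(-2, Pow(B, 2)) (Function('J')(B) = Mul(-2, Mul(B, B)) = Mul(-2, Pow(B, 2)))
Add(Function('J')(Function('c')(Add(8, 3))), Mul(-1, Function('m')(-178, -65))) = Add(Mul(-2, Pow(Mul(Add(8, 3), Add(1, Add(8, 3))), 2)), Mul(-1, 0)) = Add(Mul(-2, Pow(Mul(11, Add(1, 11)), 2)), 0) = Add(Mul(-2, Pow(Mul(11, 12), 2)), 0) = Add(Mul(-2, Pow(132, 2)), 0) = Add(Mul(-2, 17424), 0) = Add(-34848, 0) = -34848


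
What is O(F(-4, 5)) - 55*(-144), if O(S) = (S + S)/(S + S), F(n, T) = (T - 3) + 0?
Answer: 7921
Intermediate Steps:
F(n, T) = -3 + T (F(n, T) = (-3 + T) + 0 = -3 + T)
O(S) = 1 (O(S) = (2*S)/((2*S)) = (2*S)*(1/(2*S)) = 1)
O(F(-4, 5)) - 55*(-144) = 1 - 55*(-144) = 1 + 7920 = 7921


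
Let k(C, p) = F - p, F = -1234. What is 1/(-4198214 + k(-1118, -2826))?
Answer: -1/4196622 ≈ -2.3829e-7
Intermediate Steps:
k(C, p) = -1234 - p
1/(-4198214 + k(-1118, -2826)) = 1/(-4198214 + (-1234 - 1*(-2826))) = 1/(-4198214 + (-1234 + 2826)) = 1/(-4198214 + 1592) = 1/(-4196622) = -1/4196622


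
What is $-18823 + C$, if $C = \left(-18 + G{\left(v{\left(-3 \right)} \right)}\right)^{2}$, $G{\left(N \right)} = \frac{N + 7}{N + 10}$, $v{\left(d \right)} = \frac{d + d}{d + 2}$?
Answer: $- \frac{4743063}{256} \approx -18528.0$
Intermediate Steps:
$v{\left(d \right)} = \frac{2 d}{2 + d}$
$G{\left(N \right)} = \frac{7 + N}{10 + N}$
$C = \frac{75625}{256}$ ($C = \left(-18 + \frac{7 + 2 \left(-3\right) \frac{1}{2 - 3}}{10 + 2 \left(-3\right) \frac{1}{2 - 3}}\right)^{2} = \left(-18 + \frac{7 + 2 \left(-3\right) \frac{1}{-1}}{10 + 2 \left(-3\right) \frac{1}{-1}}\right)^{2} = \left(-18 + \frac{7 + 2 \left(-3\right) \left(-1\right)}{10 + 2 \left(-3\right) \left(-1\right)}\right)^{2} = \left(-18 + \frac{7 + 6}{10 + 6}\right)^{2} = \left(-18 + \frac{1}{16} \cdot 13\right)^{2} = \left(-18 + \frac{13}{16}\right)^{2} = \left(- \frac{275}{16}\right)^{2} = \frac{75625}{256} \approx 295.41$)
$-18823 + C = -18823 + \frac{75625}{256} = - \frac{4743063}{256}$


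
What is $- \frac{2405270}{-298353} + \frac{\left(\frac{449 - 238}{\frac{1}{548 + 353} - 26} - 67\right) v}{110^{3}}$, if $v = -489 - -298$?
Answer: $\frac{3413336471352949}{422829601012500} \approx 8.0726$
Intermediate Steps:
$v = -191$ ($v = -489 + 298 = -191$)
$- \frac{2405270}{-298353} + \frac{\left(\frac{449 - 238}{\frac{1}{548 + 353} - 26} - 67\right) v}{110^{3}} = - \frac{2405270}{-298353} + \frac{\left(\frac{449 - 238}{\frac{1}{548 + 353} - 26} - 67\right) \left(-191\right)}{110^{3}} = \left(-2405270\right) \left(- \frac{1}{298353}\right) + \frac{\left(\frac{211}{\frac{1}{901} - 26} - 67\right) \left(-191\right)}{1331000} = \frac{2405270}{298353} + \left(\frac{211}{\frac{1}{901} - 26} - 67\right) \left(-191\right) \frac{1}{1331000} = \frac{2405270}{298353} + \left(\frac{211}{- \frac{23425}{901}} - 67\right) \left(-191\right) \frac{1}{1331000} = \frac{2405270}{298353} + \left(211 \left(- \frac{901}{23425}\right) - 67\right) \left(-191\right) \frac{1}{1331000} = \frac{2405270}{298353} + \left(- \frac{190111}{23425} - 67\right) \left(-191\right) \frac{1}{1331000} = \frac{2405270}{298353} + \left(- \frac{1759586}{23425}\right) \left(-191\right) \frac{1}{1331000} = \frac{2405270}{298353} + \frac{336080926}{23425} \cdot \frac{1}{1331000} = \frac{2405270}{298353} + \frac{168040463}{15589337500} = \frac{3413336471352949}{422829601012500}$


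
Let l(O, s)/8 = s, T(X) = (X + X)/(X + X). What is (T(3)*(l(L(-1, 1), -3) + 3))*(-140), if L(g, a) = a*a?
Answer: 2940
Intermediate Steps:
L(g, a) = a²
T(X) = 1 (T(X) = (2*X)/((2*X)) = (2*X)*(1/(2*X)) = 1)
l(O, s) = 8*s
(T(3)*(l(L(-1, 1), -3) + 3))*(-140) = (1*(8*(-3) + 3))*(-140) = (1*(-24 + 3))*(-140) = (1*(-21))*(-140) = -21*(-140) = 2940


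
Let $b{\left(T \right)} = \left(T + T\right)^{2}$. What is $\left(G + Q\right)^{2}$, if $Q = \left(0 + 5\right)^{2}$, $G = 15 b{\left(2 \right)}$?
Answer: $70225$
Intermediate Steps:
$b{\left(T \right)} = 4 T^{2}$ ($b{\left(T \right)} = \left(2 T\right)^{2} = 4 T^{2}$)
$G = 240$ ($G = 15 \cdot 4 \cdot 2^{2} = 15 \cdot 4 \cdot 4 = 15 \cdot 16 = 240$)
$Q = 25$ ($Q = 5^{2} = 25$)
$\left(G + Q\right)^{2} = \left(240 + 25\right)^{2} = 265^{2} = 70225$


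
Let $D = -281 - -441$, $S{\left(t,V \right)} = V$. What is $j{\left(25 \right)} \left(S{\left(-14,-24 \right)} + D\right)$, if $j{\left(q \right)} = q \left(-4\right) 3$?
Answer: $-40800$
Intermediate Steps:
$D = 160$ ($D = -281 + 441 = 160$)
$j{\left(q \right)} = - 12 q$ ($j{\left(q \right)} = - 4 q 3 = - 12 q$)
$j{\left(25 \right)} \left(S{\left(-14,-24 \right)} + D\right) = \left(-12\right) 25 \left(-24 + 160\right) = \left(-300\right) 136 = -40800$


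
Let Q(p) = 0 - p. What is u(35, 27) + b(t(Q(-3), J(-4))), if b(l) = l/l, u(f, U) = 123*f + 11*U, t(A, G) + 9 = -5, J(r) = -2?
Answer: 4603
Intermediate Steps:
Q(p) = -p
t(A, G) = -14 (t(A, G) = -9 - 5 = -14)
u(f, U) = 11*U + 123*f
b(l) = 1
u(35, 27) + b(t(Q(-3), J(-4))) = (11*27 + 123*35) + 1 = (297 + 4305) + 1 = 4602 + 1 = 4603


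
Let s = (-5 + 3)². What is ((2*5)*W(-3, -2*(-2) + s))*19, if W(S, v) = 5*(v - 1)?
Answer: 6650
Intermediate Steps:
s = 4 (s = (-2)² = 4)
W(S, v) = -5 + 5*v (W(S, v) = 5*(-1 + v) = -5 + 5*v)
((2*5)*W(-3, -2*(-2) + s))*19 = ((2*5)*(-5 + 5*(-2*(-2) + 4)))*19 = (10*(-5 + 5*(4 + 4)))*19 = (10*(-5 + 5*8))*19 = (10*(-5 + 40))*19 = (10*35)*19 = 350*19 = 6650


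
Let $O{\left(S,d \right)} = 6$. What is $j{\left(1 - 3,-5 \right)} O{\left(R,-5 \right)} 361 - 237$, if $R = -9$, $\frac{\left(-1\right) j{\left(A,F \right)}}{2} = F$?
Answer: $21423$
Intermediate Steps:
$j{\left(A,F \right)} = - 2 F$
$j{\left(1 - 3,-5 \right)} O{\left(R,-5 \right)} 361 - 237 = \left(-2\right) \left(-5\right) 6 \cdot 361 - 237 = 10 \cdot 6 \cdot 361 - 237 = 60 \cdot 361 - 237 = 21660 - 237 = 21423$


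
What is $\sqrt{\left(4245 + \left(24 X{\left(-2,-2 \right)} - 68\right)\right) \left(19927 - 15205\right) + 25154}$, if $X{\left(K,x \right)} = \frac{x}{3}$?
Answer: $2 \sqrt{4918349} \approx 4435.5$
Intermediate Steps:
$X{\left(K,x \right)} = \frac{x}{3}$ ($X{\left(K,x \right)} = x \frac{1}{3} = \frac{x}{3}$)
$\sqrt{\left(4245 + \left(24 X{\left(-2,-2 \right)} - 68\right)\right) \left(19927 - 15205\right) + 25154} = \sqrt{\left(4245 - \left(68 - 24 \cdot \frac{1}{3} \left(-2\right)\right)\right) \left(19927 - 15205\right) + 25154} = \sqrt{\left(4245 + \left(24 \left(- \frac{2}{3}\right) - 68\right)\right) 4722 + 25154} = \sqrt{\left(4245 - 84\right) 4722 + 25154} = \sqrt{4161 \cdot 4722 + 25154} = \sqrt{19648242 + 25154} = \sqrt{19673396} = 2 \sqrt{4918349}$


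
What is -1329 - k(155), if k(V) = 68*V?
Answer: -11869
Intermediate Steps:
-1329 - k(155) = -1329 - 68*155 = -1329 - 1*10540 = -1329 - 10540 = -11869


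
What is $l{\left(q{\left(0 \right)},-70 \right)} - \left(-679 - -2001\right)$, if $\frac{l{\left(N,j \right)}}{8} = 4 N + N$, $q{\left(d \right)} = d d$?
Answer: $-1322$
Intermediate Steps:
$q{\left(d \right)} = d^{2}$
$l{\left(N,j \right)} = 40 N$ ($l{\left(N,j \right)} = 8 \left(4 N + N\right) = 8 \cdot 5 N = 40 N$)
$l{\left(q{\left(0 \right)},-70 \right)} - \left(-679 - -2001\right) = 40 \cdot 0^{2} - \left(-679 - -2001\right) = 40 \cdot 0 - \left(-679 + 2001\right) = 0 - 1322 = -1322$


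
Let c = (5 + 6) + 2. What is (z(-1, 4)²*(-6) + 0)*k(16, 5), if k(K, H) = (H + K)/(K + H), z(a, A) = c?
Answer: -1014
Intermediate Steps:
c = 13 (c = 11 + 2 = 13)
z(a, A) = 13
k(K, H) = 1 (k(K, H) = (H + K)/(H + K) = 1)
(z(-1, 4)²*(-6) + 0)*k(16, 5) = (13²*(-6) + 0)*1 = (169*(-6) + 0)*1 = (-1014 + 0)*1 = -1014*1 = -1014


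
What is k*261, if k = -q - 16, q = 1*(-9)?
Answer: -1827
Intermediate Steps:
q = -9
k = -7 (k = -1*(-9) - 16 = 9 - 16 = -7)
k*261 = -7*261 = -1827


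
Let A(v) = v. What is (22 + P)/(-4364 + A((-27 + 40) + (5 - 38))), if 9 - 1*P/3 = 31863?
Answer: 23885/1096 ≈ 21.793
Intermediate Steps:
P = -95562 (P = 27 - 3*31863 = 27 - 95589 = -95562)
(22 + P)/(-4364 + A((-27 + 40) + (5 - 38))) = (22 - 95562)/(-4364 + ((-27 + 40) + (5 - 38))) = -95540/(-4364 + (13 - 33)) = -95540/(-4364 - 20) = -95540/(-4384) = -95540*(-1/4384) = 23885/1096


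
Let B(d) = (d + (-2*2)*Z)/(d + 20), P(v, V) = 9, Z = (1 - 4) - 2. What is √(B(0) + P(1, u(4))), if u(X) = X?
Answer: √10 ≈ 3.1623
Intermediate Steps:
Z = -5 (Z = -3 - 2 = -5)
B(d) = 1 (B(d) = (d - 2*2*(-5))/(d + 20) = (d - 4*(-5))/(20 + d) = (d + 20)/(20 + d) = (20 + d)/(20 + d) = 1)
√(B(0) + P(1, u(4))) = √(1 + 9) = √10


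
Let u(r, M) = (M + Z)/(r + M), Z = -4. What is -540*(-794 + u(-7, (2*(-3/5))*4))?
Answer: 25273080/59 ≈ 4.2836e+5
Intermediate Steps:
u(r, M) = (-4 + M)/(M + r) (u(r, M) = (M - 4)/(r + M) = (-4 + M)/(M + r))
-540*(-794 + u(-7, (2*(-3/5))*4)) = -540*(-794 + (-4 + (2*(-3/5))*4)/((2*(-3/5))*4 - 7)) = -540*(-794 + (-4 - 6/5*4)/(-6/5*4 - 7)) = -540*(-794 + (-4 - 24/5)/(-24/5 - 7)) = -540*(-794 - 44/5/(-59/5)) = -540*(-794 - 5/59*(-44/5)) = -540*(-794 + 44/59) = -540*(-46802/59) = 25273080/59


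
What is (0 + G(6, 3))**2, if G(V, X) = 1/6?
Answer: 1/36 ≈ 0.027778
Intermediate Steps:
G(V, X) = 1/6
(0 + G(6, 3))**2 = (0 + 1/6)**2 = (1/6)**2 = 1/36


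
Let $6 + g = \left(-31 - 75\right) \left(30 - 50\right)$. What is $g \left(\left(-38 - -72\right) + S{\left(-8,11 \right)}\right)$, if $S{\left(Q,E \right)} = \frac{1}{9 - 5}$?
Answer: $\frac{144809}{2} \approx 72405.0$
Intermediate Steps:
$S{\left(Q,E \right)} = \frac{1}{4}$
$g = 2114$ ($g = -6 + \left(-31 - 75\right) \left(30 - 50\right) = -6 - -2120 = -6 + 2120 = 2114$)
$g \left(\left(-38 - -72\right) + S{\left(-8,11 \right)}\right) = 2114 \left(\left(-38 - -72\right) + \frac{1}{4}\right) = 2114 \left(\left(-38 + 72\right) + \frac{1}{4}\right) = 2114 \left(34 + \frac{1}{4}\right) = 2114 \cdot \frac{137}{4} = \frac{144809}{2}$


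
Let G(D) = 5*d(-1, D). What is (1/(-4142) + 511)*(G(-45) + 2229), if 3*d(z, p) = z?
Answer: 7071430301/6213 ≈ 1.1382e+6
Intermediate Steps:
d(z, p) = z/3
G(D) = -5/3 (G(D) = 5*((1/3)*(-1)) = 5*(-1/3) = -5/3)
(1/(-4142) + 511)*(G(-45) + 2229) = (1/(-4142) + 511)*(-5/3 + 2229) = (-1/4142 + 511)*(6682/3) = (2116561/4142)*(6682/3) = 7071430301/6213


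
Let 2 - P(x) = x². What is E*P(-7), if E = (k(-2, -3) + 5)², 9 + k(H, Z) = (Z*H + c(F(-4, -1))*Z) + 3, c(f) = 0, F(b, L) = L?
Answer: -1175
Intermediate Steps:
P(x) = 2 - x²
k(H, Z) = -6 + H*Z (k(H, Z) = -9 + ((Z*H + 0*Z) + 3) = -9 + ((H*Z + 0) + 3) = -9 + (H*Z + 3) = -9 + (3 + H*Z) = -6 + H*Z)
E = 25 (E = ((-6 - 2*(-3)) + 5)² = ((-6 + 6) + 5)² = (0 + 5)² = 5² = 25)
E*P(-7) = 25*(2 - 1*(-7)²) = 25*(2 - 1*49) = 25*(2 - 49) = 25*(-47) = -1175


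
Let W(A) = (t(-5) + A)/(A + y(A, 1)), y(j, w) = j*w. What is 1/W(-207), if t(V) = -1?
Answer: 207/104 ≈ 1.9904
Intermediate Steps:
W(A) = (-1 + A)/(2*A) (W(A) = (-1 + A)/(A + A*1) = (-1 + A)/(A + A) = (-1 + A)/((2*A)) = (-1 + A)*(1/(2*A)) = (-1 + A)/(2*A))
1/W(-207) = 1/((½)*(-1 - 207)/(-207)) = 1/((½)*(-1/207)*(-208)) = 1/(104/207) = 207/104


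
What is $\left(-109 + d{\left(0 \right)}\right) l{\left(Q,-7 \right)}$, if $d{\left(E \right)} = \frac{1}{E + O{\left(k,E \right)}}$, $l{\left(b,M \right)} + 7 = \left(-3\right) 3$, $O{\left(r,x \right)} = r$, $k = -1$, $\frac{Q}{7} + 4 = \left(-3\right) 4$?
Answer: $1760$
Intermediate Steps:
$Q = -112$ ($Q = -28 + 7 \left(\left(-3\right) 4\right) = -28 + 7 \left(-12\right) = -28 - 84 = -112$)
$l{\left(b,M \right)} = -16$ ($l{\left(b,M \right)} = -7 - 9 = -16$)
$d{\left(E \right)} = \frac{1}{-1 + E}$ ($d{\left(E \right)} = \frac{1}{E - 1} = \frac{1}{-1 + E}$)
$\left(-109 + d{\left(0 \right)}\right) l{\left(Q,-7 \right)} = \left(-109 + \frac{1}{-1 + 0}\right) \left(-16\right) = \left(-109 + \frac{1}{-1}\right) \left(-16\right) = \left(-109 - 1\right) \left(-16\right) = \left(-110\right) \left(-16\right) = 1760$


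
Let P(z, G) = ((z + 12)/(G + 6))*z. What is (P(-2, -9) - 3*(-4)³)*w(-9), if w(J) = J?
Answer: -1788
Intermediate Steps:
P(z, G) = z*(12 + z)/(6 + G) (P(z, G) = ((12 + z)/(6 + G))*z = z*(12 + z)/(6 + G))
(P(-2, -9) - 3*(-4)³)*w(-9) = (-2*(12 - 2)/(6 - 9) - 3*(-4)³)*(-9) = (-2*10/(-3) - 3*(-64))*(-9) = (-2*(-⅓)*10 + 192)*(-9) = (20/3 + 192)*(-9) = (596/3)*(-9) = -1788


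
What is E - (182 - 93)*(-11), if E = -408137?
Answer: -407158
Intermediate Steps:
E - (182 - 93)*(-11) = -408137 - (182 - 93)*(-11) = -408137 - 89*(-11) = -408137 - 1*(-979) = -408137 + 979 = -407158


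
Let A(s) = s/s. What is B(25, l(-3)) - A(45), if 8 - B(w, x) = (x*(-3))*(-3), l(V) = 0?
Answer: 7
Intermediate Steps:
B(w, x) = 8 - 9*x (B(w, x) = 8 - x*(-3)*(-3) = 8 - (-3*x)*(-3) = 8 - 9*x)
A(s) = 1
B(25, l(-3)) - A(45) = (8 - 9*0) - 1*1 = (8 + 0) - 1 = 8 - 1 = 7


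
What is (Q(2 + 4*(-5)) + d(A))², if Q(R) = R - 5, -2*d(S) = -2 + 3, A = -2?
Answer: 2209/4 ≈ 552.25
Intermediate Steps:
d(S) = -½ (d(S) = -(-2 + 3)/2 = -½*1 = -½)
Q(R) = -5 + R
(Q(2 + 4*(-5)) + d(A))² = ((-5 + (2 + 4*(-5))) - ½)² = ((-5 + (2 - 20)) - ½)² = ((-5 - 18) - ½)² = (-23 - ½)² = (-47/2)² = 2209/4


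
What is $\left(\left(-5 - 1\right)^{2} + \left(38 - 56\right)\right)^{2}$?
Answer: $324$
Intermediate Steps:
$\left(\left(-5 - 1\right)^{2} + \left(38 - 56\right)\right)^{2} = \left(\left(-6\right)^{2} + \left(38 - 56\right)\right)^{2} = \left(36 - 18\right)^{2} = 18^{2} = 324$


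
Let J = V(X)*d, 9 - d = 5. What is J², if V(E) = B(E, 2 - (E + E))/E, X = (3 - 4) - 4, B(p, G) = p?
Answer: 16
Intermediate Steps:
d = 4 (d = 9 - 1*5 = 9 - 5 = 4)
X = -5 (X = -1 - 4 = -5)
V(E) = 1 (V(E) = E/E = 1)
J = 4 (J = 1*4 = 4)
J² = 4² = 16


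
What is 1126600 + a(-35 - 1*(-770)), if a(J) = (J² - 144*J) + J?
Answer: 1561720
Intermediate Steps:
a(J) = J² - 143*J
1126600 + a(-35 - 1*(-770)) = 1126600 + (-35 - 1*(-770))*(-143 + (-35 - 1*(-770))) = 1126600 + (-35 + 770)*(-143 + (-35 + 770)) = 1126600 + 735*(-143 + 735) = 1126600 + 735*592 = 1126600 + 435120 = 1561720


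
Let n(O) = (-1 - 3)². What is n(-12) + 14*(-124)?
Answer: -1720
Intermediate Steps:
n(O) = 16 (n(O) = (-4)² = 16)
n(-12) + 14*(-124) = 16 + 14*(-124) = 16 - 1736 = -1720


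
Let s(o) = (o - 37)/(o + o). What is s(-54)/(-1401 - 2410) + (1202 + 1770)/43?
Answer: 1223235623/17698284 ≈ 69.116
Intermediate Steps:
s(o) = (-37 + o)/(2*o) (s(o) = (-37 + o)/((2*o)) = (-37 + o)*(1/(2*o)) = (-37 + o)/(2*o))
s(-54)/(-1401 - 2410) + (1202 + 1770)/43 = ((½)*(-37 - 54)/(-54))/(-1401 - 2410) + (1202 + 1770)/43 = ((½)*(-1/54)*(-91))/(-3811) + 2972*(1/43) = (91/108)*(-1/3811) + 2972/43 = -91/411588 + 2972/43 = 1223235623/17698284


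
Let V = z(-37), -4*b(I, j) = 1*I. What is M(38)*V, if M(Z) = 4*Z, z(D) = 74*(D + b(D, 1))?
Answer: -312132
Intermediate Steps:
b(I, j) = -I/4
z(D) = 111*D/2 (z(D) = 74*(D - D/4) = 74*(3*D/4) = 111*D/2)
V = -4107/2 (V = (111/2)*(-37) = -4107/2 ≈ -2053.5)
M(38)*V = (4*38)*(-4107/2) = 152*(-4107/2) = -312132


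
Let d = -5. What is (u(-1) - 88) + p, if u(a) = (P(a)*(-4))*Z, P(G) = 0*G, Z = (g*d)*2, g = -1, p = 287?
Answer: 199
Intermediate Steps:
Z = 10 (Z = -1*(-5)*2 = 5*2 = 10)
P(G) = 0
u(a) = 0 (u(a) = (0*(-4))*10 = 0*10 = 0)
(u(-1) - 88) + p = (0 - 88) + 287 = -88 + 287 = 199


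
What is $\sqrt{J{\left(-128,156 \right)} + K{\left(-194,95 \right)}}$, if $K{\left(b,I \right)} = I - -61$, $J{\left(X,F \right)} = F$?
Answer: $2 \sqrt{78} \approx 17.664$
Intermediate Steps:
$K{\left(b,I \right)} = 61 + I$ ($K{\left(b,I \right)} = I + 61 = 61 + I$)
$\sqrt{J{\left(-128,156 \right)} + K{\left(-194,95 \right)}} = \sqrt{156 + \left(61 + 95\right)} = \sqrt{156 + 156} = \sqrt{312} = 2 \sqrt{78}$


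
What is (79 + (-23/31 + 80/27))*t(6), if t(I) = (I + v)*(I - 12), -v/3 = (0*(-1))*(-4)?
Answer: -271928/93 ≈ -2924.0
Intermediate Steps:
v = 0 (v = -3*0*(-1)*(-4) = -0*(-4) = -3*0 = 0)
t(I) = I*(-12 + I) (t(I) = (I + 0)*(I - 12) = I*(-12 + I))
(79 + (-23/31 + 80/27))*t(6) = (79 + (-23/31 + 80/27))*(6*(-12 + 6)) = (79 + (-23*1/31 + 80*(1/27)))*(6*(-6)) = (79 + (-23/31 + 80/27))*(-36) = (79 + 1859/837)*(-36) = (67982/837)*(-36) = -271928/93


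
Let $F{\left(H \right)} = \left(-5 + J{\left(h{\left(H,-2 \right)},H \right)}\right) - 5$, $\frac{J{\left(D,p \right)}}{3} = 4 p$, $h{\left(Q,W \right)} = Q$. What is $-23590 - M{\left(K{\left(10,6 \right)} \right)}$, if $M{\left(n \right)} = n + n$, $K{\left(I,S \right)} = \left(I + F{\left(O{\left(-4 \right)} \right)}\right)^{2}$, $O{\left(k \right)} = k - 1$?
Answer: $-30790$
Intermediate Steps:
$O{\left(k \right)} = -1 + k$ ($O{\left(k \right)} = k - 1 = -1 + k$)
$J{\left(D,p \right)} = 12 p$ ($J{\left(D,p \right)} = 3 \cdot 4 p = 12 p$)
$F{\left(H \right)} = -10 + 12 H$ ($F{\left(H \right)} = \left(-5 + 12 H\right) - 5 = -10 + 12 H$)
$K{\left(I,S \right)} = \left(-70 + I\right)^{2}$ ($K{\left(I,S \right)} = \left(I + \left(-10 + 12 \left(-1 - 4\right)\right)\right)^{2} = \left(I + \left(-10 + 12 \left(-5\right)\right)\right)^{2} = \left(I - 70\right)^{2} = \left(-70 + I\right)^{2}$)
$M{\left(n \right)} = 2 n$
$-23590 - M{\left(K{\left(10,6 \right)} \right)} = -23590 - 2 \left(-70 + 10\right)^{2} = -23590 - 2 \left(-60\right)^{2} = -23590 - 2 \cdot 3600 = -23590 - 7200 = -30790$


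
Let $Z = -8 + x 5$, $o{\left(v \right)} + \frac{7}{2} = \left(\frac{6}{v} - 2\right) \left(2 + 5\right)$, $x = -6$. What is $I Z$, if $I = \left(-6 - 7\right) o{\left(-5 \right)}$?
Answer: $- \frac{63973}{5} \approx -12795.0$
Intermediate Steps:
$o{\left(v \right)} = - \frac{35}{2} + \frac{42}{v}$ ($o{\left(v \right)} = - \frac{7}{2} + \left(\frac{6}{v} - 2\right) \left(2 + 5\right) = - \frac{7}{2} + \left(-2 + \frac{6}{v}\right) 7 = - \frac{7}{2} - \left(14 - \frac{42}{v}\right) = - \frac{35}{2} + \frac{42}{v}$)
$Z = -38$ ($Z = -8 - 30 = -38$)
$I = \frac{3367}{10}$ ($I = \left(-6 - 7\right) \left(- \frac{35}{2} + \frac{42}{-5}\right) = - 13 \left(- \frac{35}{2} + 42 \left(- \frac{1}{5}\right)\right) = - 13 \left(- \frac{35}{2} - \frac{42}{5}\right) = \left(-13\right) \left(- \frac{259}{10}\right) = \frac{3367}{10} \approx 336.7$)
$I Z = \frac{3367}{10} \left(-38\right) = - \frac{63973}{5}$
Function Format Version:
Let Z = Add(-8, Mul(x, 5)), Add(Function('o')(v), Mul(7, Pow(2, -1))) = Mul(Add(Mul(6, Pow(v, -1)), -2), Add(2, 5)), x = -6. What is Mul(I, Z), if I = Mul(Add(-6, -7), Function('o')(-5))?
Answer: Rational(-63973, 5) ≈ -12795.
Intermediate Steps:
Function('o')(v) = Add(Rational(-35, 2), Mul(42, Pow(v, -1))) (Function('o')(v) = Add(Rational(-7, 2), Mul(Add(Mul(6, Pow(v, -1)), -2), Add(2, 5))) = Add(Rational(-7, 2), Mul(Add(-2, Mul(6, Pow(v, -1))), 7)) = Add(Rational(-7, 2), Add(-14, Mul(42, Pow(v, -1)))) = Add(Rational(-35, 2), Mul(42, Pow(v, -1))))
Z = -38 (Z = Add(-8, Mul(-6, 5)) = Add(-8, -30) = -38)
I = Rational(3367, 10) (I = Mul(Add(-6, -7), Add(Rational(-35, 2), Mul(42, Pow(-5, -1)))) = Mul(-13, Add(Rational(-35, 2), Mul(42, Rational(-1, 5)))) = Mul(-13, Add(Rational(-35, 2), Rational(-42, 5))) = Mul(-13, Rational(-259, 10)) = Rational(3367, 10) ≈ 336.70)
Mul(I, Z) = Mul(Rational(3367, 10), -38) = Rational(-63973, 5)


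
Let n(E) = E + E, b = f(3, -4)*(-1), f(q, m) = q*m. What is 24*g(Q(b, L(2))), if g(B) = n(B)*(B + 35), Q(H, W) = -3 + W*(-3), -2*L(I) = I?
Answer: 0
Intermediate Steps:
L(I) = -I/2
f(q, m) = m*q
b = 12 (b = -4*3*(-1) = -12*(-1) = 12)
Q(H, W) = -3 - 3*W
n(E) = 2*E
g(B) = 2*B*(35 + B) (g(B) = (2*B)*(B + 35) = (2*B)*(35 + B) = 2*B*(35 + B))
24*g(Q(b, L(2))) = 24*(2*(-3 - (-3)*2/2)*(35 + (-3 - (-3)*2/2))) = 24*(2*(-3 - 3*(-1))*(35 + (-3 - 3*(-1)))) = 24*(2*(-3 + 3)*(35 + (-3 + 3))) = 24*(2*0*(35 + 0)) = 24*(2*0*35) = 24*0 = 0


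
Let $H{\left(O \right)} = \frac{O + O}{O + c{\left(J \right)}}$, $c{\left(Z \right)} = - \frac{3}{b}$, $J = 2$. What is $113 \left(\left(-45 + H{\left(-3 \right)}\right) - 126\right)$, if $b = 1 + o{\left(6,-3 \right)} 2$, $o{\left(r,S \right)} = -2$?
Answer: $-18984$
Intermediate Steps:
$b = -3$ ($b = 1 - 4 = -3$)
$c{\left(Z \right)} = 1$ ($c{\left(Z \right)} = - \frac{3}{-3} = \left(-3\right) \left(- \frac{1}{3}\right) = 1$)
$H{\left(O \right)} = \frac{2 O}{1 + O}$ ($H{\left(O \right)} = \frac{O + O}{O + 1} = \frac{2 O}{1 + O}$)
$113 \left(\left(-45 + H{\left(-3 \right)}\right) - 126\right) = 113 \left(\left(-45 + 2 \left(-3\right) \frac{1}{1 - 3}\right) - 126\right) = 113 \left(\left(-45 + 2 \left(-3\right) \frac{1}{-2}\right) - 126\right) = 113 \left(\left(-45 + 2 \left(-3\right) \left(- \frac{1}{2}\right)\right) - 126\right) = 113 \left(\left(-45 + 3\right) - 126\right) = 113 \left(-42 - 126\right) = 113 \left(-168\right) = -18984$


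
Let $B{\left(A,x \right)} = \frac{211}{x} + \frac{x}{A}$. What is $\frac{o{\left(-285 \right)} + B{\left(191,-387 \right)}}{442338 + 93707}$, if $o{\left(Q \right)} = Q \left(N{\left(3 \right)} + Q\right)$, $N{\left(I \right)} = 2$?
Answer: $\frac{1192317113}{7924567653} \approx 0.15046$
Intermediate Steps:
$o{\left(Q \right)} = Q \left(2 + Q\right)$
$\frac{o{\left(-285 \right)} + B{\left(191,-387 \right)}}{442338 + 93707} = \frac{- 285 \left(2 - 285\right) + \left(\frac{211}{-387} - \frac{387}{191}\right)}{442338 + 93707} = \frac{\left(-285\right) \left(-283\right) + \left(211 \left(- \frac{1}{387}\right) - \frac{387}{191}\right)}{536045} = \left(80655 - \frac{190070}{73917}\right) \frac{1}{536045} = \frac{5961585565}{73917} \cdot \frac{1}{536045} = \frac{1192317113}{7924567653}$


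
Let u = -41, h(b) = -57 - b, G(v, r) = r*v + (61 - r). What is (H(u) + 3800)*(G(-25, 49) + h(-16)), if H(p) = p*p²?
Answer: 81661734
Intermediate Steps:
G(v, r) = 61 - r + r*v
H(p) = p³
(H(u) + 3800)*(G(-25, 49) + h(-16)) = ((-41)³ + 3800)*((61 - 1*49 + 49*(-25)) + (-57 - 1*(-16))) = (-68921 + 3800)*((61 - 49 - 1225) + (-57 + 16)) = -65121*(-1213 - 41) = -65121*(-1254) = 81661734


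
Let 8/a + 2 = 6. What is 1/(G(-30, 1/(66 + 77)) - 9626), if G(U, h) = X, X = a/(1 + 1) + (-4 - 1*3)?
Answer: -1/9632 ≈ -0.00010382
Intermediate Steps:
a = 2 (a = 8/(-2 + 6) = 8/4 = 8*(¼) = 2)
X = -6 (X = 2/(1 + 1) + (-4 - 1*3) = 2/2 + (-4 - 3) = 2*(½) - 7 = 1 - 7 = -6)
G(U, h) = -6
1/(G(-30, 1/(66 + 77)) - 9626) = 1/(-6 - 9626) = 1/(-9632) = -1/9632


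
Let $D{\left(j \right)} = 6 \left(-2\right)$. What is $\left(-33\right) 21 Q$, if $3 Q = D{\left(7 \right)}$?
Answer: $2772$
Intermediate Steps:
$D{\left(j \right)} = -12$
$Q = -4$ ($Q = \frac{1}{3} \left(-12\right) = -4$)
$\left(-33\right) 21 Q = \left(-33\right) 21 \left(-4\right) = \left(-693\right) \left(-4\right) = 2772$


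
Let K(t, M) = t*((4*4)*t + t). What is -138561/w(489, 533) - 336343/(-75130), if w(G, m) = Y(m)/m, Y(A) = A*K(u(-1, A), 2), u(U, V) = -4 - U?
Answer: -3452875817/3831630 ≈ -901.15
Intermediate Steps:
K(t, M) = 17*t² (K(t, M) = t*(16*t + t) = t*(17*t) = 17*t²)
Y(A) = 153*A (Y(A) = A*(17*(-4 - 1*(-1))²) = A*(17*(-4 + 1)²) = A*(17*(-3)²) = A*(17*9) = A*153 = 153*A)
w(G, m) = 153 (w(G, m) = (153*m)/m = 153)
-138561/w(489, 533) - 336343/(-75130) = -138561/153 - 336343/(-75130) = -138561*1/153 - 336343*(-1/75130) = -46187/51 + 336343/75130 = -3452875817/3831630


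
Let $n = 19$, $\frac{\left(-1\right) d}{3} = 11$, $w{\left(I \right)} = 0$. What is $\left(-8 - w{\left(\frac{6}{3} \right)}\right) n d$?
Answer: $5016$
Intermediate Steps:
$d = -33$ ($d = \left(-3\right) 11 = -33$)
$\left(-8 - w{\left(\frac{6}{3} \right)}\right) n d = \left(-8 - 0\right) 19 \left(-33\right) = \left(-8 + 0\right) 19 \left(-33\right) = \left(-8\right) 19 \left(-33\right) = \left(-152\right) \left(-33\right) = 5016$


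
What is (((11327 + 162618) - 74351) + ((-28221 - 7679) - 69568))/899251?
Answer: -5874/899251 ≈ -0.0065321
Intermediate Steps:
(((11327 + 162618) - 74351) + ((-28221 - 7679) - 69568))/899251 = ((173945 - 74351) + (-35900 - 69568))*(1/899251) = (99594 - 105468)*(1/899251) = -5874*1/899251 = -5874/899251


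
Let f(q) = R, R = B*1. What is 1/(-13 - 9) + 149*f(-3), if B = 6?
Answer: 19667/22 ≈ 893.95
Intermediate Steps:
R = 6 (R = 6*1 = 6)
f(q) = 6
1/(-13 - 9) + 149*f(-3) = 1/(-13 - 9) + 149*6 = 1/(-22) + 894 = -1/22 + 894 = 19667/22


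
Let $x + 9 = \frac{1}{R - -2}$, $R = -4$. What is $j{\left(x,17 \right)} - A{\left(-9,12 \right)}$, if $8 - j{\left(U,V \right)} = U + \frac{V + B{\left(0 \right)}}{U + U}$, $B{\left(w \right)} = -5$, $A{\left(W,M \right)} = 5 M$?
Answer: $- \frac{1591}{38} \approx -41.868$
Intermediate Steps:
$x = - \frac{19}{2}$ ($x = -9 + \frac{1}{-4 - -2} = -9 + \frac{1}{-4 + 2} = -9 + \frac{1}{-2} = -9 - \frac{1}{2} = - \frac{19}{2} \approx -9.5$)
$j{\left(U,V \right)} = 8 - U - \frac{-5 + V}{2 U}$ ($j{\left(U,V \right)} = 8 - \left(U + \frac{V - 5}{U + U}\right) = 8 - \left(U + \frac{-5 + V}{2 U}\right) = 8 - U - \frac{-5 + V}{2 U}$)
$j{\left(x,17 \right)} - A{\left(-9,12 \right)} = \frac{5 - 17 - - 19 \left(-8 - \frac{19}{2}\right)}{2 \left(- \frac{19}{2}\right)} - 5 \cdot 12 = \frac{1}{2} \left(- \frac{2}{19}\right) \left(5 - 17 - \left(-19\right) \left(- \frac{35}{2}\right)\right) - 60 = \frac{1}{2} \left(- \frac{2}{19}\right) \left(5 - 17 - \frac{665}{2}\right) - 60 = \frac{1}{2} \left(- \frac{2}{19}\right) \left(- \frac{689}{2}\right) - 60 = \frac{689}{38} - 60 = - \frac{1591}{38}$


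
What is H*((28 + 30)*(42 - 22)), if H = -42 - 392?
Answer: -503440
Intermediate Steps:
H = -434
H*((28 + 30)*(42 - 22)) = -434*(28 + 30)*(42 - 22) = -25172*20 = -434*1160 = -503440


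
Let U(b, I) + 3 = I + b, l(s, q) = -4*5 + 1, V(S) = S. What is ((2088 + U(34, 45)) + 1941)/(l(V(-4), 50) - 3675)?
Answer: -4105/3694 ≈ -1.1113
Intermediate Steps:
l(s, q) = -19 (l(s, q) = -20 + 1 = -19)
U(b, I) = -3 + I + b (U(b, I) = -3 + (I + b) = -3 + I + b)
((2088 + U(34, 45)) + 1941)/(l(V(-4), 50) - 3675) = ((2088 + (-3 + 45 + 34)) + 1941)/(-19 - 3675) = ((2088 + 76) + 1941)/(-3694) = (2164 + 1941)*(-1/3694) = 4105*(-1/3694) = -4105/3694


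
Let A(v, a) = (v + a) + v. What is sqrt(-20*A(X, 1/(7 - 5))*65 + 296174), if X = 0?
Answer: 6*sqrt(8209) ≈ 543.62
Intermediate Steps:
A(v, a) = a + 2*v (A(v, a) = (a + v) + v = a + 2*v)
sqrt(-20*A(X, 1/(7 - 5))*65 + 296174) = sqrt(-20*(1/(7 - 5) + 2*0)*65 + 296174) = sqrt(-20*(1/2 + 0)*65 + 296174) = sqrt(-20*1/2*65 + 296174) = sqrt(-10*65 + 296174) = sqrt(-650 + 296174) = sqrt(295524) = 6*sqrt(8209)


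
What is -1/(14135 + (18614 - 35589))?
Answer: 1/2840 ≈ 0.00035211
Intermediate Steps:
-1/(14135 + (18614 - 35589)) = -1/(14135 - 16975) = -1/(-2840) = -1*(-1/2840) = 1/2840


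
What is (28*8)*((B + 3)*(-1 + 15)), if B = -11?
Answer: -25088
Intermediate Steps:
(28*8)*((B + 3)*(-1 + 15)) = (28*8)*((-11 + 3)*(-1 + 15)) = 224*(-8*14) = 224*(-112) = -25088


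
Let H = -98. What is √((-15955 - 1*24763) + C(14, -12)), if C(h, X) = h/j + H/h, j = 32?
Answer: I*√651593/4 ≈ 201.8*I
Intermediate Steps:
C(h, X) = -98/h + h/32 (C(h, X) = h/32 - 98/h = -98/h + h/32)
√((-15955 - 1*24763) + C(14, -12)) = √((-15955 - 1*24763) + (-98/14 + (1/32)*14)) = √((-15955 - 24763) + (-98*1/14 + 7/16)) = √(-40718 + (-7 + 7/16)) = √(-40718 - 105/16) = √(-651593/16) = I*√651593/4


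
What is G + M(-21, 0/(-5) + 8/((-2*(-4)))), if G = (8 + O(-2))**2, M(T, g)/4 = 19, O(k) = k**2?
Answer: 220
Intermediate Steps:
M(T, g) = 76 (M(T, g) = 4*19 = 76)
G = 144 (G = (8 + (-2)**2)**2 = (8 + 4)**2 = 12**2 = 144)
G + M(-21, 0/(-5) + 8/((-2*(-4)))) = 144 + 76 = 220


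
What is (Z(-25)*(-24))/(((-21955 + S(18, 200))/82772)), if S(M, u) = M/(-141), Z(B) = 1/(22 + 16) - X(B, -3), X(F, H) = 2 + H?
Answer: 1820652912/19605929 ≈ 92.862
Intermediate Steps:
Z(B) = 39/38 (Z(B) = 1/(22 + 16) - (2 - 3) = 1/38 - 1*(-1) = 1/38 + 1 = 39/38)
S(M, u) = -M/141
(Z(-25)*(-24))/(((-21955 + S(18, 200))/82772)) = ((39/38)*(-24))/(((-21955 - 1/141*18)/82772)) = -468*82772/(-21955 - 6/47)/19 = -468/(19*((-1031891/47*1/82772))) = -468/(19*(-1031891/3890284)) = -468/19*(-3890284/1031891) = 1820652912/19605929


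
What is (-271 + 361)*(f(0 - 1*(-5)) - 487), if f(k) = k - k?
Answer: -43830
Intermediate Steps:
f(k) = 0
(-271 + 361)*(f(0 - 1*(-5)) - 487) = (-271 + 361)*(0 - 487) = 90*(-487) = -43830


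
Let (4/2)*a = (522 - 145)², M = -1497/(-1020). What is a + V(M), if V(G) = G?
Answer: 24162429/340 ≈ 71066.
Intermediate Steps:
M = 499/340 (M = -1497*(-1/1020) = 499/340 ≈ 1.4676)
a = 142129/2 (a = (522 - 145)²/2 = (½)*377² = (½)*142129 = 142129/2 ≈ 71065.)
a + V(M) = 142129/2 + 499/340 = 24162429/340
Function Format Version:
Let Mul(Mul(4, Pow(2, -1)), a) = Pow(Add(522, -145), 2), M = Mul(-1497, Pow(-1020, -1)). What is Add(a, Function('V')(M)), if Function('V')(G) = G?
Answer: Rational(24162429, 340) ≈ 71066.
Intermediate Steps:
M = Rational(499, 340) (M = Mul(-1497, Rational(-1, 1020)) = Rational(499, 340) ≈ 1.4676)
a = Rational(142129, 2) (a = Mul(Rational(1, 2), Pow(Add(522, -145), 2)) = Mul(Rational(1, 2), Pow(377, 2)) = Mul(Rational(1, 2), 142129) = Rational(142129, 2) ≈ 71065.)
Add(a, Function('V')(M)) = Add(Rational(142129, 2), Rational(499, 340)) = Rational(24162429, 340)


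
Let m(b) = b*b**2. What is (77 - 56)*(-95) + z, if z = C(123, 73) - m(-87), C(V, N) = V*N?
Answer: 665487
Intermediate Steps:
C(V, N) = N*V
m(b) = b**3
z = 667482 (z = 73*123 - 1*(-87)**3 = 8979 - 1*(-658503) = 8979 + 658503 = 667482)
(77 - 56)*(-95) + z = (77 - 56)*(-95) + 667482 = 21*(-95) + 667482 = -1995 + 667482 = 665487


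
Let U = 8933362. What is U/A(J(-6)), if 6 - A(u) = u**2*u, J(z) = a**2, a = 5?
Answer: -8933362/15619 ≈ -571.96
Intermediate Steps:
J(z) = 25 (J(z) = 5**2 = 25)
A(u) = 6 - u**3 (A(u) = 6 - u**2*u = 6 - u**3)
U/A(J(-6)) = 8933362/(6 - 1*25**3) = 8933362/(6 - 1*15625) = 8933362/(6 - 15625) = 8933362/(-15619) = 8933362*(-1/15619) = -8933362/15619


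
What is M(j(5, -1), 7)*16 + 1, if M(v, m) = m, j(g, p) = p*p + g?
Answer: 113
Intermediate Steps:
j(g, p) = g + p**2 (j(g, p) = p**2 + g = g + p**2)
M(j(5, -1), 7)*16 + 1 = 7*16 + 1 = 112 + 1 = 113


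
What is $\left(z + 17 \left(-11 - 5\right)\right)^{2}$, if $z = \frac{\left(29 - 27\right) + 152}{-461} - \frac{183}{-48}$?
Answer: $\frac{3922835778225}{54405376} \approx 72104.0$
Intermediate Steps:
$z = \frac{25657}{7376}$ ($z = \left(2 + 152\right) \left(- \frac{1}{461}\right) - - \frac{61}{16} = 154 \left(- \frac{1}{461}\right) + \frac{61}{16} = - \frac{154}{461} + \frac{61}{16} = \frac{25657}{7376} \approx 3.4784$)
$\left(z + 17 \left(-11 - 5\right)\right)^{2} = \left(\frac{25657}{7376} + 17 \left(-11 - 5\right)\right)^{2} = \left(\frac{25657}{7376} + 17 \left(-16\right)\right)^{2} = \left(\frac{25657}{7376} - 272\right)^{2} = \left(- \frac{1980615}{7376}\right)^{2} = \frac{3922835778225}{54405376}$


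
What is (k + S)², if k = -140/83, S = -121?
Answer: 103693489/6889 ≈ 15052.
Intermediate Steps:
k = -140/83 (k = -140*1/83 = -140/83 ≈ -1.6867)
(k + S)² = (-140/83 - 121)² = (-10183/83)² = 103693489/6889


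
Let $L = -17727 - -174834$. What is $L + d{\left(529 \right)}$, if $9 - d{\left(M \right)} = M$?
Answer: $156587$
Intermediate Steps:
$d{\left(M \right)} = 9 - M$
$L = 157107$ ($L = -17727 + 174834 = 157107$)
$L + d{\left(529 \right)} = 157107 + \left(9 - 529\right) = 157107 - 520 = 156587$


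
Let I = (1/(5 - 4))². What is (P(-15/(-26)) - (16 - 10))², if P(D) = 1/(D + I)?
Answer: 48400/1681 ≈ 28.792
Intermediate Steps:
I = 1 (I = (1/1)² = 1² = 1)
P(D) = 1/(1 + D) (P(D) = 1/(D + 1) = 1/(1 + D))
(P(-15/(-26)) - (16 - 10))² = (1/(1 - 15/(-26)) - (16 - 10))² = (1/(1 - 15*(-1/26)) - 1*6)² = (1/(1 + 15/26) - 6)² = (1/(41/26) - 6)² = (26/41 - 6)² = (-220/41)² = 48400/1681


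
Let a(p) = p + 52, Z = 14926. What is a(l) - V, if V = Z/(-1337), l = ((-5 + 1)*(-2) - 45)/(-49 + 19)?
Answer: 2582969/40110 ≈ 64.397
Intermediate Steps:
l = 37/30 (l = (-4*(-2) - 45)/(-30) = (8 - 45)*(-1/30) = -37*(-1/30) = 37/30 ≈ 1.2333)
V = -14926/1337 (V = 14926/(-1337) = 14926*(-1/1337) = -14926/1337 ≈ -11.164)
a(p) = 52 + p
a(l) - V = (52 + 37/30) - 1*(-14926/1337) = 1597/30 + 14926/1337 = 2582969/40110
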